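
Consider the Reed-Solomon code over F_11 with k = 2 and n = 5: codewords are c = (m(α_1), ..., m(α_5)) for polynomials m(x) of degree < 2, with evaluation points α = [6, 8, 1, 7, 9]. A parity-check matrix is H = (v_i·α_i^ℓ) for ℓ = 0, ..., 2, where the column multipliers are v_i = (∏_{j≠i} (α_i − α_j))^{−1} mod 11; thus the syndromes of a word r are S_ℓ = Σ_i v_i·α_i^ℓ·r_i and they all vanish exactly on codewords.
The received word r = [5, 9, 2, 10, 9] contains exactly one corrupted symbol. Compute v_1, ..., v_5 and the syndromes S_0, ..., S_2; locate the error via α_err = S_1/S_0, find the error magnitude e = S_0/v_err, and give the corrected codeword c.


S = (2, 5, 7), error at position 2, error magnitude e = 5, c = [5, 4, 2, 10, 9].

Step 1: column multipliers v_i = (∏_{j≠i}(α_i − α_j))^{−1} mod 11.
  i = 1 (α = 6): (6−8)(6−1)(6−7)(6−9) = (−2)·5·(−1)·(−3) = −30 ≡ 3, so v_1 = 3^{−1} = 4 (mod 11).
  i = 2 (α = 8): (8−6)(8−1)(8−7)(8−9) = 2·7·1·(−1) = −14 ≡ 8, so v_2 = 8^{−1} = 7 (mod 11).
  i = 3 (α = 1): (1−6)(1−8)(1−7)(1−9) = (−5)·(−7)·(−6)·(−8) = 1680 ≡ 8, so v_3 = 8^{−1} = 7 (mod 11).
  i = 4 (α = 7): (7−6)(7−8)(7−1)(7−9) = 1·(−1)·6·(−2) = 12 ≡ 1, so v_4 = 1^{−1} = 1 (mod 11).
  i = 5 (α = 9): (9−6)(9−8)(9−1)(9−7) = 3·1·8·2 = 48 ≡ 4, so v_5 = 4^{−1} = 3 (mod 11).
  v = [4, 7, 7, 1, 3].
Step 2: syndromes of r = [5, 9, 2, 10, 9] (all sums mod 11).
  S_0 = Σ v_i r_i = 4·5 + 7·9 + 7·2 + 1·10 + 3·9 = 134 ≡ 2.
  S_1 = Σ v_i α_i r_i = 4·6·5 + 7·8·9 + 7·1·2 + 1·7·10 + 3·9·9 = 951 ≡ 5.
  α_i^2 mod 11 = [3, 9, 1, 5, 4].
  S_2 = Σ v_i α_i^2 r_i = 4·3·5 + 7·9·9 + 7·1·2 + 1·5·10 + 3·4·9 = 799 ≡ 7.
  S = (2, 5, 7) ≠ 0, so r is not a codeword (an error is present).
Step 3: locate the error. For a single error e at position i, S_ℓ = v_i·e·α_i^ℓ, so α_err = S_1/S_0.
  S_0^{−1} = 2^{−1} = 6 (mod 11), so α_err = 5·6 = 30 ≡ 8 = α_2. Error position i = 2.
  Consistency check: S_2/S_1 = 7·9 = 63 ≡ 8 = α_err ✓ (single-error assumption holds).
Step 4: error magnitude e = S_0/v_2 = S_0·∏_{j≠2}(α_2 − α_j) = 2·8 = 16 ≡ 5 (mod 11).
Step 5: correct position 2: c_2 = r_2 − e = 9 − 5 ≡ 4 (mod 11). Hence c = [5, 4, 2, 10, 9].
  Check: interpolating c through the α_i gives m(x) = 8 + 5·x (degree < 2) with m(α_i) = c_i for every i, so c is indeed a codeword.


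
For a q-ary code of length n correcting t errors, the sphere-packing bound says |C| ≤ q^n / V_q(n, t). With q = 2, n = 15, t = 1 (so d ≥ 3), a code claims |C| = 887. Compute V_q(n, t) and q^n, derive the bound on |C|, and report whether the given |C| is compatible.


V_q(n, t) = 16, q^n = 32768, Hamming bound = 2048, |C| = 887 ≤ bound (satisfied).

Step 1: Compute V_q(n, t) = Σ_{j=0}^1 C(n, j) (q−1)^j.
  j = 0: C(15,0)·(1)^0 = 1·1 = 1.
  j = 1: C(15,1)·(1)^1 = 15·1 = 15.
  V_q(n, t) = 1 + 15 = 16.
Step 2: q^n = 2^15 = 32768.
Step 3: Hamming bound ⌊q^n / V_q(n,t)⌋ = ⌊32768/16⌋ = 2048.
Step 4: Compare |C| = 887 to 2048: satisfied.
The claimed |C| lies below the Hamming bound.


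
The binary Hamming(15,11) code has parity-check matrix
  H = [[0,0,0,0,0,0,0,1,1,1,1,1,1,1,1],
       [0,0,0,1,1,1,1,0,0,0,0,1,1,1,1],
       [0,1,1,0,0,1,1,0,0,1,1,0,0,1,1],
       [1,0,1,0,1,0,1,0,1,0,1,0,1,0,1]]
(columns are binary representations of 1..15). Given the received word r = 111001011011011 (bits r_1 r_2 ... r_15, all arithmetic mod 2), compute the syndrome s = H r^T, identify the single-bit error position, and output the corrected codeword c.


s = (0, 0, 0, 1)^T, error position = 1, corrected codeword c = 011001011011011

Compute s = H r^T mod 2 one row at a time:
  s_1 = 1 + 1 + 0 + 1 + 1 + 0 + 1 + 1 = 6 ≡ 0 (mod 2).
  s_2 = 0 + 0 + 1 + 0 + 1 + 0 + 1 + 1 = 4 ≡ 0 (mod 2).
  s_3 = 1 + 1 + 1 + 0 + 0 + 1 + 1 + 1 = 6 ≡ 0 (mod 2).
  s_4 = 1 + 1 + 0 + 0 + 1 + 1 + 0 + 1 = 5 ≡ 1 (mod 2).
s = (0, 0, 0, 1)^T — this equals column 1 of H (binary 0001), so error is at position 1.
Correct: flip bit 1 of r = 111001011011011 to get c = 011001011011011.


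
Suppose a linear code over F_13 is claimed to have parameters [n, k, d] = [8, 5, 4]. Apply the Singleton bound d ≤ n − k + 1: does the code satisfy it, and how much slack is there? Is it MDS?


Singleton RHS = n − k + 1 = 4, slack = 0, bound satisfied, MDS.

Singleton bound: d ≤ n − k + 1.
Here n = 8, k = 5, so n − k + 1 = 4.
Given d = 4, check d ≤ 4: YES.
Slack = (n − k + 1) − d = 0.
The code is MDS (slack = 0).
Description: the claimed parameters are [8, 5, 4]_13; such a code would be MDS (meets Singleton bound).


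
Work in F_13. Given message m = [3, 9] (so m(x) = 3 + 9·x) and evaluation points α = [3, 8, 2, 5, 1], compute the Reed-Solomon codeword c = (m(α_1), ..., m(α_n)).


c = [4, 10, 8, 9, 12]

Message polynomial: m(x) = 3 + 9·x (mod 13).
For each evaluation point α_i, compute m(α_i) mod 13:
  α_1 = 3: Horner steps 9 → 4, so m(3) = 4.
  α_2 = 8: Horner steps 9 → 10, so m(8) = 10.
  α_3 = 2: Horner steps 9 → 8, so m(2) = 8.
  α_4 = 5: Horner steps 9 → 9, so m(5) = 9.
  α_5 = 1: Horner steps 9 → 12, so m(1) = 12.
Codeword c = [4, 10, 8, 9, 12] ∈ F_13^5.


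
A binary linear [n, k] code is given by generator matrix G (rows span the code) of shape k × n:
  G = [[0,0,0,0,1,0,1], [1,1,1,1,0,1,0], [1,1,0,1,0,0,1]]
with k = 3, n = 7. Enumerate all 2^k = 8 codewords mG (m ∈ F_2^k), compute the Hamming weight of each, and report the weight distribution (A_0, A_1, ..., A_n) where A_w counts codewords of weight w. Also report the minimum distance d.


Weight distribution: A_0 = 1, A_2 = 1, A_3 = 2, A_4 = 2, A_5 = 1, A_7 = 1. Minimum distance d = 2.

Enumerate all 2^3 = 8 messages m ∈ F_2^3.
For each, compute codeword c = mG in F_2^7, then tally its weight.
  m = 000 → c = 0000000, weight = 0.
  m = 100 → c = 0000101, weight = 2.
  m = 010 → c = 1111010, weight = 5.
  m = 110 → c = 1111111, weight = 7.
  m = 001 → c = 1101001, weight = 4.
  m = 101 → c = 1101100, weight = 4.
  m = 011 → c = 0010011, weight = 3.
  m = 111 → c = 0010110, weight = 3.
Tally weights:
  weight 0: 1 codewords.
  weight 2: 1 codewords.
  weight 3: 2 codewords.
  weight 4: 2 codewords.
  weight 5: 1 codewords.
  weight 7: 1 codewords.
Minimum distance d = smallest w > 0 with A_w > 0 = 2.
Sanity: Σ A_w = 8 = 2^3 = 8 ✓.


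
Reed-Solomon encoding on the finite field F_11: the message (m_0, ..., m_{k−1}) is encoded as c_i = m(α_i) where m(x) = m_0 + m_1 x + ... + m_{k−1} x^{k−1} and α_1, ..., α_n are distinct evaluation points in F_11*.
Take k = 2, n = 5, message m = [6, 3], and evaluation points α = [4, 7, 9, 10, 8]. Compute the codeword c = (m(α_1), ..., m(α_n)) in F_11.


c = [7, 5, 0, 3, 8]

Message polynomial: m(x) = 6 + 3·x (mod 11).
For each evaluation point α_i, compute m(α_i) mod 11:
  α_1 = 4: Horner steps 3 → 7, so m(4) = 7.
  α_2 = 7: Horner steps 3 → 5, so m(7) = 5.
  α_3 = 9: Horner steps 3 → 0, so m(9) = 0.
  α_4 = 10: Horner steps 3 → 3, so m(10) = 3.
  α_5 = 8: Horner steps 3 → 8, so m(8) = 8.
Codeword c = [7, 5, 0, 3, 8] ∈ F_11^5.


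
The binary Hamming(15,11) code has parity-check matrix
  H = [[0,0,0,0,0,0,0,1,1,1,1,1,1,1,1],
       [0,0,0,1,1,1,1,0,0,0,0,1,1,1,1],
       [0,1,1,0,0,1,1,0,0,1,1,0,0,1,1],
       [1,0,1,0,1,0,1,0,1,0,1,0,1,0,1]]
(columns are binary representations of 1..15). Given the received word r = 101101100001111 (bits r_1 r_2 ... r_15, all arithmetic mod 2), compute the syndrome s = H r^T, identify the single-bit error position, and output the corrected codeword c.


s = (0, 1, 1, 1)^T, error position = 7, corrected codeword c = 101101000001111

Compute s = H r^T mod 2 one row at a time:
  s_1 = 0 + 0 + 0 + 0 + 1 + 1 + 1 + 1 = 4 ≡ 0 (mod 2).
  s_2 = 1 + 0 + 1 + 1 + 1 + 1 + 1 + 1 = 7 ≡ 1 (mod 2).
  s_3 = 0 + 1 + 1 + 1 + 0 + 0 + 1 + 1 = 5 ≡ 1 (mod 2).
  s_4 = 1 + 1 + 0 + 1 + 0 + 0 + 1 + 1 = 5 ≡ 1 (mod 2).
s = (0, 1, 1, 1)^T — this equals column 7 of H (binary 0111), so error is at position 7.
Correct: flip bit 7 of r = 101101100001111 to get c = 101101000001111.


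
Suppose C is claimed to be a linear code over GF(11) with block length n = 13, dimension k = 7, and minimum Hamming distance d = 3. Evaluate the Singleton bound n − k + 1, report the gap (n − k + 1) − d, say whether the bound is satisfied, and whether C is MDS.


Singleton RHS = n − k + 1 = 7, slack = 4, bound satisfied, not MDS.

Singleton bound: d ≤ n − k + 1.
Here n = 13, k = 7, so n − k + 1 = 7.
Given d = 3, check d ≤ 7: YES.
Slack = (n − k + 1) − d = 4.
The code is NOT MDS (slack = 4 > 0).
Description: the claimed parameters are [13, 7, 3]_11; such a code would be non-MDS.


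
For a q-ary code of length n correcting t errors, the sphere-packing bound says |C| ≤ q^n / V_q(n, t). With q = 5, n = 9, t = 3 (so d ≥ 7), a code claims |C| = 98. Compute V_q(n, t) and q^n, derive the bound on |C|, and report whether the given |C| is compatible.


V_q(n, t) = 5989, q^n = 1953125, Hamming bound = 326, |C| = 98 ≤ bound (satisfied).

Step 1: Compute V_q(n, t) = Σ_{j=0}^3 C(n, j) (q−1)^j.
  j = 0: C(9,0)·(4)^0 = 1·1 = 1.
  j = 1: C(9,1)·(4)^1 = 9·4 = 36.
  j = 2: C(9,2)·(4)^2 = 36·16 = 576.
  j = 3: C(9,3)·(4)^3 = 84·64 = 5376.
  V_q(n, t) = 1 + 36 + 576 + 5376 = 5989.
Step 2: q^n = 5^9 = 1953125.
Step 3: Hamming bound ⌊q^n / V_q(n,t)⌋ = ⌊1953125/5989⌋ = 326.
Step 4: Compare |C| = 98 to 326: satisfied.
The claimed |C| lies below the Hamming bound.


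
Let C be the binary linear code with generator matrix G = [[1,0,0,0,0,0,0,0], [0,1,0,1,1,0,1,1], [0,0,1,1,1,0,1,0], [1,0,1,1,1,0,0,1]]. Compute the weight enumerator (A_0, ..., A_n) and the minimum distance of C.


Weight distribution: A_0 = 1, A_1 = 1, A_2 = 1, A_3 = 4, A_4 = 5, A_5 = 3, A_6 = 1. Minimum distance d = 1.

Enumerate all 2^4 = 16 messages m ∈ F_2^4.
For each, compute codeword c = mG in F_2^8, then tally its weight.
  m = 0000 → c = 00000000, weight = 0.
  m = 1000 → c = 10000000, weight = 1.
  m = 0100 → c = 01011011, weight = 5.
  m = 1100 → c = 11011011, weight = 6.
  m = 0010 → c = 00111010, weight = 4.
  m = 1010 → c = 10111010, weight = 5.
  m = 0110 → c = 01100001, weight = 3.
  m = 1110 → c = 11100001, weight = 4.
  m = 0001 → c = 10111001, weight = 5.
  m = 1001 → c = 00111001, weight = 4.
  m = 0101 → c = 11100010, weight = 4.
  m = 1101 → c = 01100010, weight = 3.
  m = 0011 → c = 10000011, weight = 3.
  m = 1011 → c = 00000011, weight = 2.
  m = 0111 → c = 11011000, weight = 4.
  m = 1111 → c = 01011000, weight = 3.
Tally weights:
  weight 0: 1 codewords.
  weight 1: 1 codewords.
  weight 2: 1 codewords.
  weight 3: 4 codewords.
  weight 4: 5 codewords.
  weight 5: 3 codewords.
  weight 6: 1 codewords.
Minimum distance d = smallest w > 0 with A_w > 0 = 1.
Sanity: Σ A_w = 16 = 2^4 = 16 ✓.


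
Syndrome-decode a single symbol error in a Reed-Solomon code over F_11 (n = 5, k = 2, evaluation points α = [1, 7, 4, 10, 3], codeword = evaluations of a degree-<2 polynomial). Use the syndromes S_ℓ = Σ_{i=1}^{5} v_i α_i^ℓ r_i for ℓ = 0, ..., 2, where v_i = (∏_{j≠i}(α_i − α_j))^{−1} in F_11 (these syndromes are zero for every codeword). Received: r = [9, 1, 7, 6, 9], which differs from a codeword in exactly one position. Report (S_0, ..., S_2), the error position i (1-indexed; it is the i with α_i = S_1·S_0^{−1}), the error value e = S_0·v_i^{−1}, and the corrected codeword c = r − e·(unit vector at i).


S = (8, 8, 8), error at position 1, error magnitude e = 7, c = [2, 1, 7, 6, 9].

Step 1: column multipliers v_i = (∏_{j≠i}(α_i − α_j))^{−1} mod 11.
  i = 1 (α = 1): (1−7)(1−4)(1−10)(1−3) = (−6)·(−3)·(−9)·(−2) = 324 ≡ 5, so v_1 = 5^{−1} = 9 (mod 11).
  i = 2 (α = 7): (7−1)(7−4)(7−10)(7−3) = 6·3·(−3)·4 = −216 ≡ 4, so v_2 = 4^{−1} = 3 (mod 11).
  i = 3 (α = 4): (4−1)(4−7)(4−10)(4−3) = 3·(−3)·(−6)·1 = 54 ≡ 10, so v_3 = 10^{−1} = 10 (mod 11).
  i = 4 (α = 10): (10−1)(10−7)(10−4)(10−3) = 9·3·6·7 = 1134 ≡ 1, so v_4 = 1^{−1} = 1 (mod 11).
  i = 5 (α = 3): (3−1)(3−7)(3−4)(3−10) = 2·(−4)·(−1)·(−7) = −56 ≡ 10, so v_5 = 10^{−1} = 10 (mod 11).
  v = [9, 3, 10, 1, 10].
Step 2: syndromes of r = [9, 1, 7, 6, 9] (all sums mod 11).
  S_0 = Σ v_i r_i = 9·9 + 3·1 + 10·7 + 1·6 + 10·9 = 250 ≡ 8.
  S_1 = Σ v_i α_i r_i = 9·1·9 + 3·7·1 + 10·4·7 + 1·10·6 + 10·3·9 = 712 ≡ 8.
  α_i^2 mod 11 = [1, 5, 5, 1, 9].
  S_2 = Σ v_i α_i^2 r_i = 9·1·9 + 3·5·1 + 10·5·7 + 1·1·6 + 10·9·9 = 1262 ≡ 8.
  S = (8, 8, 8) ≠ 0, so r is not a codeword (an error is present).
Step 3: locate the error. For a single error e at position i, S_ℓ = v_i·e·α_i^ℓ, so α_err = S_1/S_0.
  S_0^{−1} = 8^{−1} = 7 (mod 11), so α_err = 8·7 = 56 ≡ 1 = α_1. Error position i = 1.
  Consistency check: S_2/S_1 = 8·7 = 56 ≡ 1 = α_err ✓ (single-error assumption holds).
Step 4: error magnitude e = S_0/v_1 = S_0·∏_{j≠1}(α_1 − α_j) = 8·5 = 40 ≡ 7 (mod 11).
Step 5: correct position 1: c_1 = r_1 − e = 9 − 7 ≡ 2 (mod 11). Hence c = [2, 1, 7, 6, 9].
  Check: interpolating c through the α_i gives m(x) = 4 + 9·x (degree < 2) with m(α_i) = c_i for every i, so c is indeed a codeword.


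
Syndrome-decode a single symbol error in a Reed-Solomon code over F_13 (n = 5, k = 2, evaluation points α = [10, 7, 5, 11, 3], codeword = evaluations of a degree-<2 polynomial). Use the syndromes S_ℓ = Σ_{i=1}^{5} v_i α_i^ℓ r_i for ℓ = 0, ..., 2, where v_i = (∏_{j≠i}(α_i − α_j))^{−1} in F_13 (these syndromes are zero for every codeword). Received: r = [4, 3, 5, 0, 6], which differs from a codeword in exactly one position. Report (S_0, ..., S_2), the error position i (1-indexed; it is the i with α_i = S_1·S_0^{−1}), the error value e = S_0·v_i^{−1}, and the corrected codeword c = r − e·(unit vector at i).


S = (2, 10, 11), error at position 3, error magnitude e = 7, c = [4, 3, 11, 0, 6].

Step 1: column multipliers v_i = (∏_{j≠i}(α_i − α_j))^{−1} mod 13.
  i = 1 (α = 10): (10−7)(10−5)(10−11)(10−3) = 3·5·(−1)·7 = −105 ≡ 12, so v_1 = 12^{−1} = 12 (mod 13).
  i = 2 (α = 7): (7−10)(7−5)(7−11)(7−3) = (−3)·2·(−4)·4 = 96 ≡ 5, so v_2 = 5^{−1} = 8 (mod 13).
  i = 3 (α = 5): (5−10)(5−7)(5−11)(5−3) = (−5)·(−2)·(−6)·2 = −120 ≡ 10, so v_3 = 10^{−1} = 4 (mod 13).
  i = 4 (α = 11): (11−10)(11−7)(11−5)(11−3) = 1·4·6·8 = 192 ≡ 10, so v_4 = 10^{−1} = 4 (mod 13).
  i = 5 (α = 3): (3−10)(3−7)(3−5)(3−11) = (−7)·(−4)·(−2)·(−8) = 448 ≡ 6, so v_5 = 6^{−1} = 11 (mod 13).
  v = [12, 8, 4, 4, 11].
Step 2: syndromes of r = [4, 3, 5, 0, 6] (all sums mod 13).
  S_0 = Σ v_i r_i = 12·4 + 8·3 + 4·5 + 4·0 + 11·6 = 158 ≡ 2.
  S_1 = Σ v_i α_i r_i = 12·10·4 + 8·7·3 + 4·5·5 + 4·11·0 + 11·3·6 = 946 ≡ 10.
  α_i^2 mod 13 = [9, 10, 12, 4, 9].
  S_2 = Σ v_i α_i^2 r_i = 12·9·4 + 8·10·3 + 4·12·5 + 4·4·0 + 11·9·6 = 1506 ≡ 11.
  S = (2, 10, 11) ≠ 0, so r is not a codeword (an error is present).
Step 3: locate the error. For a single error e at position i, S_ℓ = v_i·e·α_i^ℓ, so α_err = S_1/S_0.
  S_0^{−1} = 2^{−1} = 7 (mod 13), so α_err = 10·7 = 70 ≡ 5 = α_3. Error position i = 3.
  Consistency check: S_2/S_1 = 11·4 = 44 ≡ 5 = α_err ✓ (single-error assumption holds).
Step 4: error magnitude e = S_0/v_3 = S_0·∏_{j≠3}(α_3 − α_j) = 2·10 = 20 ≡ 7 (mod 13).
Step 5: correct position 3: c_3 = r_3 − e = 5 − 7 ≡ 11 (mod 13). Hence c = [4, 3, 11, 0, 6].
  Check: interpolating c through the α_i gives m(x) = 5 + 9·x (degree < 2) with m(α_i) = c_i for every i, so c is indeed a codeword.


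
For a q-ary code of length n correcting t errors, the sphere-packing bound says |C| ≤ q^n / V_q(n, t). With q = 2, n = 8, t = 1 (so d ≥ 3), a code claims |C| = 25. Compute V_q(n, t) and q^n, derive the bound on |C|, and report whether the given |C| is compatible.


V_q(n, t) = 9, q^n = 256, Hamming bound = 28, |C| = 25 ≤ bound (satisfied).

Step 1: Compute V_q(n, t) = Σ_{j=0}^1 C(n, j) (q−1)^j.
  j = 0: C(8,0)·(1)^0 = 1·1 = 1.
  j = 1: C(8,1)·(1)^1 = 8·1 = 8.
  V_q(n, t) = 1 + 8 = 9.
Step 2: q^n = 2^8 = 256.
Step 3: Hamming bound ⌊q^n / V_q(n,t)⌋ = ⌊256/9⌋ = 28.
Step 4: Compare |C| = 25 to 28: satisfied.
The claimed |C| lies below the Hamming bound.


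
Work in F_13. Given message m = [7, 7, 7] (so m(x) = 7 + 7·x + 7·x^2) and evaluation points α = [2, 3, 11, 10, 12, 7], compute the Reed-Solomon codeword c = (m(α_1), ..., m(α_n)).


c = [10, 0, 8, 10, 7, 9]

Message polynomial: m(x) = 7 + 7·x + 7·x^2 (mod 13).
For each evaluation point α_i, compute m(α_i) mod 13:
  α_1 = 2: Horner steps 7 → 8 → 10, so m(2) = 10.
  α_2 = 3: Horner steps 7 → 2 → 0, so m(3) = 0.
  α_3 = 11: Horner steps 7 → 6 → 8, so m(11) = 8.
  α_4 = 10: Horner steps 7 → 12 → 10, so m(10) = 10.
  α_5 = 12: Horner steps 7 → 0 → 7, so m(12) = 7.
  α_6 = 7: Horner steps 7 → 4 → 9, so m(7) = 9.
Codeword c = [10, 0, 8, 10, 7, 9] ∈ F_13^6.


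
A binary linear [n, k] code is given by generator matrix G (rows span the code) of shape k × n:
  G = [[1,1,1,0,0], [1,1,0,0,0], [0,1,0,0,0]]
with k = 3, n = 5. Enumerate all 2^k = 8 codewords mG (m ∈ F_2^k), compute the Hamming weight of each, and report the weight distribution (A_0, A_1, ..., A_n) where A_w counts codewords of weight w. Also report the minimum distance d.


Weight distribution: A_0 = 1, A_1 = 3, A_2 = 3, A_3 = 1. Minimum distance d = 1.

Enumerate all 2^3 = 8 messages m ∈ F_2^3.
For each, compute codeword c = mG in F_2^5, then tally its weight.
  m = 000 → c = 00000, weight = 0.
  m = 100 → c = 11100, weight = 3.
  m = 010 → c = 11000, weight = 2.
  m = 110 → c = 00100, weight = 1.
  m = 001 → c = 01000, weight = 1.
  m = 101 → c = 10100, weight = 2.
  m = 011 → c = 10000, weight = 1.
  m = 111 → c = 01100, weight = 2.
Tally weights:
  weight 0: 1 codewords.
  weight 1: 3 codewords.
  weight 2: 3 codewords.
  weight 3: 1 codewords.
Minimum distance d = smallest w > 0 with A_w > 0 = 1.
Sanity: Σ A_w = 8 = 2^3 = 8 ✓.


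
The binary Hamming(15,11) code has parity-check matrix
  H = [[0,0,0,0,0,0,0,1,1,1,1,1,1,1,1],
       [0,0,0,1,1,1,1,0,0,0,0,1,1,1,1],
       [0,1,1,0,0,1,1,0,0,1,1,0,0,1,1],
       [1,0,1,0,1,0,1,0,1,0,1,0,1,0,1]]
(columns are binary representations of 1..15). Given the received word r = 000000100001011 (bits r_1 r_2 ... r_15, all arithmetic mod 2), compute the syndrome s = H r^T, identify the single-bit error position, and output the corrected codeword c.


s = (1, 0, 1, 0)^T, error position = 10, corrected codeword c = 000000100101011

Compute s = H r^T mod 2 one row at a time:
  s_1 = 0 + 0 + 0 + 0 + 1 + 0 + 1 + 1 = 3 ≡ 1 (mod 2).
  s_2 = 0 + 0 + 0 + 1 + 1 + 0 + 1 + 1 = 4 ≡ 0 (mod 2).
  s_3 = 0 + 0 + 0 + 1 + 0 + 0 + 1 + 1 = 3 ≡ 1 (mod 2).
  s_4 = 0 + 0 + 0 + 1 + 0 + 0 + 0 + 1 = 2 ≡ 0 (mod 2).
s = (1, 0, 1, 0)^T — this equals column 10 of H (binary 1010), so error is at position 10.
Correct: flip bit 10 of r = 000000100001011 to get c = 000000100101011.


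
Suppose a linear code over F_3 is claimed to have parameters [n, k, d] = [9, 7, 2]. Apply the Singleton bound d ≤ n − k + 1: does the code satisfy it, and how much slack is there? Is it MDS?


Singleton RHS = n − k + 1 = 3, slack = 1, bound satisfied, not MDS.

Singleton bound: d ≤ n − k + 1.
Here n = 9, k = 7, so n − k + 1 = 3.
Given d = 2, check d ≤ 3: YES.
Slack = (n − k + 1) − d = 1.
The code is NOT MDS (slack = 1 > 0).
Description: the claimed parameters are [9, 7, 2]_3; such a code would be non-MDS.


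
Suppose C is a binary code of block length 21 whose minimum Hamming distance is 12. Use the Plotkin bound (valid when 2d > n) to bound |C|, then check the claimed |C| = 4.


Plotkin bound M ≤ 8; given |C| = 4 ≤ bound (satisfied).

Check applicability: 2d = 24, n = 21.
2d − n = 3 > 0, so Plotkin applies.
Compute d/(2d−n) = 12/3 ≈ 4.0000.
⌊d/(2d−n)⌋ = 4.
Plotkin bound: M ≤ 2·4 = 8.
Given |C| = 4, check: satisfied.
This |C| is below the Plotkin bound.


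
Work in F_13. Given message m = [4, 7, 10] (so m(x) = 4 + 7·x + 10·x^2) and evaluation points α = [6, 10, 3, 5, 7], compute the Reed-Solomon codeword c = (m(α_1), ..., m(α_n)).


c = [3, 8, 11, 3, 10]

Message polynomial: m(x) = 4 + 7·x + 10·x^2 (mod 13).
For each evaluation point α_i, compute m(α_i) mod 13:
  α_1 = 6: Horner steps 10 → 2 → 3, so m(6) = 3.
  α_2 = 10: Horner steps 10 → 3 → 8, so m(10) = 8.
  α_3 = 3: Horner steps 10 → 11 → 11, so m(3) = 11.
  α_4 = 5: Horner steps 10 → 5 → 3, so m(5) = 3.
  α_5 = 7: Horner steps 10 → 12 → 10, so m(7) = 10.
Codeword c = [3, 8, 11, 3, 10] ∈ F_13^5.


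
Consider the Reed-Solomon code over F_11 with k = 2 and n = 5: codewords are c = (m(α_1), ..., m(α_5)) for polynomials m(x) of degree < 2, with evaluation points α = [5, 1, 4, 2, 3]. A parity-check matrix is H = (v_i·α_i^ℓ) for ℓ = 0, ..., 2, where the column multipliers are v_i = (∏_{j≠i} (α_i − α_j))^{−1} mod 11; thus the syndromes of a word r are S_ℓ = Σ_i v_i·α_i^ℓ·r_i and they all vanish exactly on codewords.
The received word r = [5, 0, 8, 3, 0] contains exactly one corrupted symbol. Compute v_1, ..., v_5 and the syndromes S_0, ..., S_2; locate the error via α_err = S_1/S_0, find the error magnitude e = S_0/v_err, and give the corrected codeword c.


S = (8, 8, 8), error at position 2, error magnitude e = 5, c = [5, 6, 8, 3, 0].

Step 1: column multipliers v_i = (∏_{j≠i}(α_i − α_j))^{−1} mod 11.
  i = 1 (α = 5): (5−1)(5−4)(5−2)(5−3) = 4·1·3·2 = 24 ≡ 2, so v_1 = 2^{−1} = 6 (mod 11).
  i = 2 (α = 1): (1−5)(1−4)(1−2)(1−3) = (−4)·(−3)·(−1)·(−2) = 24 ≡ 2, so v_2 = 2^{−1} = 6 (mod 11).
  i = 3 (α = 4): (4−5)(4−1)(4−2)(4−3) = (−1)·3·2·1 = −6 ≡ 5, so v_3 = 5^{−1} = 9 (mod 11).
  i = 4 (α = 2): (2−5)(2−1)(2−4)(2−3) = (−3)·1·(−2)·(−1) = −6 ≡ 5, so v_4 = 5^{−1} = 9 (mod 11).
  i = 5 (α = 3): (3−5)(3−1)(3−4)(3−2) = (−2)·2·(−1)·1 = 4 ≡ 4, so v_5 = 4^{−1} = 3 (mod 11).
  v = [6, 6, 9, 9, 3].
Step 2: syndromes of r = [5, 0, 8, 3, 0] (all sums mod 11).
  S_0 = Σ v_i r_i = 6·5 + 6·0 + 9·8 + 9·3 + 3·0 = 129 ≡ 8.
  S_1 = Σ v_i α_i r_i = 6·5·5 + 6·1·0 + 9·4·8 + 9·2·3 + 3·3·0 = 492 ≡ 8.
  α_i^2 mod 11 = [3, 1, 5, 4, 9].
  S_2 = Σ v_i α_i^2 r_i = 6·3·5 + 6·1·0 + 9·5·8 + 9·4·3 + 3·9·0 = 558 ≡ 8.
  S = (8, 8, 8) ≠ 0, so r is not a codeword (an error is present).
Step 3: locate the error. For a single error e at position i, S_ℓ = v_i·e·α_i^ℓ, so α_err = S_1/S_0.
  S_0^{−1} = 8^{−1} = 7 (mod 11), so α_err = 8·7 = 56 ≡ 1 = α_2. Error position i = 2.
  Consistency check: S_2/S_1 = 8·7 = 56 ≡ 1 = α_err ✓ (single-error assumption holds).
Step 4: error magnitude e = S_0/v_2 = S_0·∏_{j≠2}(α_2 − α_j) = 8·2 = 16 ≡ 5 (mod 11).
Step 5: correct position 2: c_2 = r_2 − e = 0 − 5 ≡ 6 (mod 11). Hence c = [5, 6, 8, 3, 0].
  Check: interpolating c through the α_i gives m(x) = 9 + 8·x (degree < 2) with m(α_i) = c_i for every i, so c is indeed a codeword.


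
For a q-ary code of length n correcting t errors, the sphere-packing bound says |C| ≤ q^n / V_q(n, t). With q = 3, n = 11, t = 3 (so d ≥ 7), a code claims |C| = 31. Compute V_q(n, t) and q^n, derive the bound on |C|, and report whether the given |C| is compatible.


V_q(n, t) = 1563, q^n = 177147, Hamming bound = 113, |C| = 31 ≤ bound (satisfied).

Step 1: Compute V_q(n, t) = Σ_{j=0}^3 C(n, j) (q−1)^j.
  j = 0: C(11,0)·(2)^0 = 1·1 = 1.
  j = 1: C(11,1)·(2)^1 = 11·2 = 22.
  j = 2: C(11,2)·(2)^2 = 55·4 = 220.
  j = 3: C(11,3)·(2)^3 = 165·8 = 1320.
  V_q(n, t) = 1 + 22 + 220 + 1320 = 1563.
Step 2: q^n = 3^11 = 177147.
Step 3: Hamming bound ⌊q^n / V_q(n,t)⌋ = ⌊177147/1563⌋ = 113.
Step 4: Compare |C| = 31 to 113: satisfied.
The claimed |C| lies below the Hamming bound.


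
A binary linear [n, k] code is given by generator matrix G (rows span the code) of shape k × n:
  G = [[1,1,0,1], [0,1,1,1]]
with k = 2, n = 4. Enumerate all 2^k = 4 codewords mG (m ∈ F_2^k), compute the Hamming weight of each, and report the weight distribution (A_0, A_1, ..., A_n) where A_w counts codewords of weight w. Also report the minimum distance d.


Weight distribution: A_0 = 1, A_2 = 1, A_3 = 2. Minimum distance d = 2.

Enumerate all 2^2 = 4 messages m ∈ F_2^2.
For each, compute codeword c = mG in F_2^4, then tally its weight.
  m = 00 → c = 0000, weight = 0.
  m = 10 → c = 1101, weight = 3.
  m = 01 → c = 0111, weight = 3.
  m = 11 → c = 1010, weight = 2.
Tally weights:
  weight 0: 1 codewords.
  weight 2: 1 codewords.
  weight 3: 2 codewords.
Minimum distance d = smallest w > 0 with A_w > 0 = 2.
Sanity: Σ A_w = 4 = 2^2 = 4 ✓.


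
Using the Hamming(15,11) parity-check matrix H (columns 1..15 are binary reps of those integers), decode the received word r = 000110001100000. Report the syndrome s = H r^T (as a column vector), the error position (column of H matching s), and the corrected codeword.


s = (0, 0, 1, 0)^T, error position = 2, corrected codeword c = 010110001100000

Compute s = H r^T mod 2 one row at a time:
  s_1 = 0 + 1 + 1 + 0 + 0 + 0 + 0 + 0 = 2 ≡ 0 (mod 2).
  s_2 = 1 + 1 + 0 + 0 + 0 + 0 + 0 + 0 = 2 ≡ 0 (mod 2).
  s_3 = 0 + 0 + 0 + 0 + 1 + 0 + 0 + 0 = 1 ≡ 1 (mod 2).
  s_4 = 0 + 0 + 1 + 0 + 1 + 0 + 0 + 0 = 2 ≡ 0 (mod 2).
s = (0, 0, 1, 0)^T — this equals column 2 of H (binary 0010), so error is at position 2.
Correct: flip bit 2 of r = 000110001100000 to get c = 010110001100000.


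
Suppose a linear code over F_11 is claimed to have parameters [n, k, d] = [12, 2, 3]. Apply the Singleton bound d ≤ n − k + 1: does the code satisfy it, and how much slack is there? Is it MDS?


Singleton RHS = n − k + 1 = 11, slack = 8, bound satisfied, not MDS.

Singleton bound: d ≤ n − k + 1.
Here n = 12, k = 2, so n − k + 1 = 11.
Given d = 3, check d ≤ 11: YES.
Slack = (n − k + 1) − d = 8.
The code is NOT MDS (slack = 8 > 0).
Description: the claimed parameters are [12, 2, 3]_11; such a code would be non-MDS.


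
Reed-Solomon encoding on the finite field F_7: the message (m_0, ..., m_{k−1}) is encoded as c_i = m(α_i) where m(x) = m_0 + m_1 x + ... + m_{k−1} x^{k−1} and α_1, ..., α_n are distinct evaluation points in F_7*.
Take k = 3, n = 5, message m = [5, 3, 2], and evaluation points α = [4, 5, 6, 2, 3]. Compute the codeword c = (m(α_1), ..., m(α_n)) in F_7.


c = [0, 0, 4, 5, 4]

Message polynomial: m(x) = 5 + 3·x + 2·x^2 (mod 7).
For each evaluation point α_i, compute m(α_i) mod 7:
  α_1 = 4: Horner steps 2 → 4 → 0, so m(4) = 0.
  α_2 = 5: Horner steps 2 → 6 → 0, so m(5) = 0.
  α_3 = 6: Horner steps 2 → 1 → 4, so m(6) = 4.
  α_4 = 2: Horner steps 2 → 0 → 5, so m(2) = 5.
  α_5 = 3: Horner steps 2 → 2 → 4, so m(3) = 4.
Codeword c = [0, 0, 4, 5, 4] ∈ F_7^5.


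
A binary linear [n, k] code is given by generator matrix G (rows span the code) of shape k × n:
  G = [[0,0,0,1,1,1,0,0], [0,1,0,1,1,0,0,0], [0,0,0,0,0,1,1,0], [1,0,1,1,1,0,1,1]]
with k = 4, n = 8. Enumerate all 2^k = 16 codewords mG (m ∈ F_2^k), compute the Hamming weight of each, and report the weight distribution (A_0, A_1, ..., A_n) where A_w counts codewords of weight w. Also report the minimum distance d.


Weight distribution: A_0 = 1, A_2 = 3, A_3 = 4, A_5 = 4, A_6 = 3, A_8 = 1. Minimum distance d = 2.

Enumerate all 2^4 = 16 messages m ∈ F_2^4.
For each, compute codeword c = mG in F_2^8, then tally its weight.
  m = 0000 → c = 00000000, weight = 0.
  m = 1000 → c = 00011100, weight = 3.
  m = 0100 → c = 01011000, weight = 3.
  m = 1100 → c = 01000100, weight = 2.
  m = 0010 → c = 00000110, weight = 2.
  m = 1010 → c = 00011010, weight = 3.
  m = 0110 → c = 01011110, weight = 5.
  m = 1110 → c = 01000010, weight = 2.
  m = 0001 → c = 10111011, weight = 6.
  m = 1001 → c = 10100111, weight = 5.
  m = 0101 → c = 11100011, weight = 5.
  m = 1101 → c = 11111111, weight = 8.
  m = 0011 → c = 10111101, weight = 6.
  m = 1011 → c = 10100001, weight = 3.
  m = 0111 → c = 11100101, weight = 5.
  m = 1111 → c = 11111001, weight = 6.
Tally weights:
  weight 0: 1 codewords.
  weight 2: 3 codewords.
  weight 3: 4 codewords.
  weight 5: 4 codewords.
  weight 6: 3 codewords.
  weight 8: 1 codewords.
Minimum distance d = smallest w > 0 with A_w > 0 = 2.
Sanity: Σ A_w = 16 = 2^4 = 16 ✓.


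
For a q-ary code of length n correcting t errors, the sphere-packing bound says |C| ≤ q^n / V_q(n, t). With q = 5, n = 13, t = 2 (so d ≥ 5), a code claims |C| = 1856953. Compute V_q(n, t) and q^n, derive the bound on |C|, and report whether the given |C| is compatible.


V_q(n, t) = 1301, q^n = 1220703125, Hamming bound = 938280, |C| = 1856953 > bound (violated).

Step 1: Compute V_q(n, t) = Σ_{j=0}^2 C(n, j) (q−1)^j.
  j = 0: C(13,0)·(4)^0 = 1·1 = 1.
  j = 1: C(13,1)·(4)^1 = 13·4 = 52.
  j = 2: C(13,2)·(4)^2 = 78·16 = 1248.
  V_q(n, t) = 1 + 52 + 1248 = 1301.
Step 2: q^n = 5^13 = 1220703125.
Step 3: Hamming bound ⌊q^n / V_q(n,t)⌋ = ⌊1220703125/1301⌋ = 938280.
Step 4: Compare |C| = 1856953 to 938280: violated.
The claimed |C| lies above the Hamming bound, so no 5-ary code of length 13 with d ≥ 5 can have 1856953 codewords.


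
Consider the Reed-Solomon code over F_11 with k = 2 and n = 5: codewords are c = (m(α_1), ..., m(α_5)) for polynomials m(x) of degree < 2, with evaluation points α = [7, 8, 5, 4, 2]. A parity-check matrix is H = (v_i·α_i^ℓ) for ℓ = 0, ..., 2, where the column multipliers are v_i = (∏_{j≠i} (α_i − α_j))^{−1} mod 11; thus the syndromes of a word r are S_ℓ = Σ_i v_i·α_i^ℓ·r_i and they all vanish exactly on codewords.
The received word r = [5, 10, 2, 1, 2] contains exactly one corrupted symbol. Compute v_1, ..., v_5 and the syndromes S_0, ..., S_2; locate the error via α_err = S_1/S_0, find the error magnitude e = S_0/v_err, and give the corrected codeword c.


S = (1, 5, 3), error at position 3, error magnitude e = 7, c = [5, 10, 6, 1, 2].

Step 1: column multipliers v_i = (∏_{j≠i}(α_i − α_j))^{−1} mod 11.
  i = 1 (α = 7): (7−8)(7−5)(7−4)(7−2) = (−1)·2·3·5 = −30 ≡ 3, so v_1 = 3^{−1} = 4 (mod 11).
  i = 2 (α = 8): (8−7)(8−5)(8−4)(8−2) = 1·3·4·6 = 72 ≡ 6, so v_2 = 6^{−1} = 2 (mod 11).
  i = 3 (α = 5): (5−7)(5−8)(5−4)(5−2) = (−2)·(−3)·1·3 = 18 ≡ 7, so v_3 = 7^{−1} = 8 (mod 11).
  i = 4 (α = 4): (4−7)(4−8)(4−5)(4−2) = (−3)·(−4)·(−1)·2 = −24 ≡ 9, so v_4 = 9^{−1} = 5 (mod 11).
  i = 5 (α = 2): (2−7)(2−8)(2−5)(2−4) = (−5)·(−6)·(−3)·(−2) = 180 ≡ 4, so v_5 = 4^{−1} = 3 (mod 11).
  v = [4, 2, 8, 5, 3].
Step 2: syndromes of r = [5, 10, 2, 1, 2] (all sums mod 11).
  S_0 = Σ v_i r_i = 4·5 + 2·10 + 8·2 + 5·1 + 3·2 = 67 ≡ 1.
  S_1 = Σ v_i α_i r_i = 4·7·5 + 2·8·10 + 8·5·2 + 5·4·1 + 3·2·2 = 412 ≡ 5.
  α_i^2 mod 11 = [5, 9, 3, 5, 4].
  S_2 = Σ v_i α_i^2 r_i = 4·5·5 + 2·9·10 + 8·3·2 + 5·5·1 + 3·4·2 = 377 ≡ 3.
  S = (1, 5, 3) ≠ 0, so r is not a codeword (an error is present).
Step 3: locate the error. For a single error e at position i, S_ℓ = v_i·e·α_i^ℓ, so α_err = S_1/S_0.
  S_0^{−1} = 1^{−1} = 1 (mod 11), so α_err = 5·1 = 5 ≡ 5 = α_3. Error position i = 3.
  Consistency check: S_2/S_1 = 3·9 = 27 ≡ 5 = α_err ✓ (single-error assumption holds).
Step 4: error magnitude e = S_0/v_3 = S_0·∏_{j≠3}(α_3 − α_j) = 1·7 = 7 ≡ 7 (mod 11).
Step 5: correct position 3: c_3 = r_3 − e = 2 − 7 ≡ 6 (mod 11). Hence c = [5, 10, 6, 1, 2].
  Check: interpolating c through the α_i gives m(x) = 3 + 5·x (degree < 2) with m(α_i) = c_i for every i, so c is indeed a codeword.


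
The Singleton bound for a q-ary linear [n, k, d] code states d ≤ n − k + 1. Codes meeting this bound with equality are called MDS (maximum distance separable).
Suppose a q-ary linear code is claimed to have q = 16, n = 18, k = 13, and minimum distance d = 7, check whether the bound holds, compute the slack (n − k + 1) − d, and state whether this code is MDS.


Singleton RHS = n − k + 1 = 6, slack = -1, bound violated (no such code; not MDS).

Singleton bound: d ≤ n − k + 1.
Here n = 18, k = 13, so n − k + 1 = 6.
Given d = 7, check d ≤ 6: NO.
Slack = (n − k + 1) − d = -1.
The slack is negative: d = 7 exceeds n − k + 1 = 6 by 1, so the Singleton bound is violated and no linear [18, 13, 7]_16 code can exist. In particular it is not MDS (MDS requires d = n − k + 1 exactly).
Description: the claimed parameters are [18, 13, 7]_16; such a code would be impossible (violates the Singleton bound).


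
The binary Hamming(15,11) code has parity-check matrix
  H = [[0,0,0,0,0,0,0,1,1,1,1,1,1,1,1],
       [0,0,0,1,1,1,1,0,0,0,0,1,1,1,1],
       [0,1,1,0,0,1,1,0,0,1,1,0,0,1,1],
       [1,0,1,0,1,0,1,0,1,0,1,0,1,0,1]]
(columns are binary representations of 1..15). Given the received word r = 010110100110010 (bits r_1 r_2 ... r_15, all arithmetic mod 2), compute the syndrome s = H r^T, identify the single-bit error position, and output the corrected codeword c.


s = (1, 0, 1, 1)^T, error position = 11, corrected codeword c = 010110100100010

Compute s = H r^T mod 2 one row at a time:
  s_1 = 0 + 0 + 1 + 1 + 0 + 0 + 1 + 0 = 3 ≡ 1 (mod 2).
  s_2 = 1 + 1 + 0 + 1 + 0 + 0 + 1 + 0 = 4 ≡ 0 (mod 2).
  s_3 = 1 + 0 + 0 + 1 + 1 + 1 + 1 + 0 = 5 ≡ 1 (mod 2).
  s_4 = 0 + 0 + 1 + 1 + 0 + 1 + 0 + 0 = 3 ≡ 1 (mod 2).
s = (1, 0, 1, 1)^T — this equals column 11 of H (binary 1011), so error is at position 11.
Correct: flip bit 11 of r = 010110100110010 to get c = 010110100100010.


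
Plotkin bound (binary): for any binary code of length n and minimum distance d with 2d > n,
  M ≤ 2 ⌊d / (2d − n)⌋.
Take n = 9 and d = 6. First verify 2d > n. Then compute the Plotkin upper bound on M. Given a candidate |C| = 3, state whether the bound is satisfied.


Plotkin bound M ≤ 4; given |C| = 3 ≤ bound (satisfied).

Check applicability: 2d = 12, n = 9.
2d − n = 3 > 0, so Plotkin applies.
Compute d/(2d−n) = 6/3 ≈ 2.0000.
⌊d/(2d−n)⌋ = 2.
Plotkin bound: M ≤ 2·2 = 4.
Given |C| = 3, check: satisfied.
This |C| is below the Plotkin bound.


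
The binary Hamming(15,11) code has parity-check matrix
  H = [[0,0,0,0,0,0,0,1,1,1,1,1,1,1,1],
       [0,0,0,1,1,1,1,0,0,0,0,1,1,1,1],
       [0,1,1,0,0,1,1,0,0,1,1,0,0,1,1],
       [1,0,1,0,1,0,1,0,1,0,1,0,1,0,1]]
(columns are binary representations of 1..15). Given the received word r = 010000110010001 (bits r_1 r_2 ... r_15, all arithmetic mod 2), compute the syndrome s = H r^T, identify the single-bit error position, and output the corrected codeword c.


s = (1, 0, 0, 1)^T, error position = 9, corrected codeword c = 010000111010001

Compute s = H r^T mod 2 one row at a time:
  s_1 = 1 + 0 + 0 + 1 + 0 + 0 + 0 + 1 = 3 ≡ 1 (mod 2).
  s_2 = 0 + 0 + 0 + 1 + 0 + 0 + 0 + 1 = 2 ≡ 0 (mod 2).
  s_3 = 1 + 0 + 0 + 1 + 0 + 1 + 0 + 1 = 4 ≡ 0 (mod 2).
  s_4 = 0 + 0 + 0 + 1 + 0 + 1 + 0 + 1 = 3 ≡ 1 (mod 2).
s = (1, 0, 0, 1)^T — this equals column 9 of H (binary 1001), so error is at position 9.
Correct: flip bit 9 of r = 010000110010001 to get c = 010000111010001.


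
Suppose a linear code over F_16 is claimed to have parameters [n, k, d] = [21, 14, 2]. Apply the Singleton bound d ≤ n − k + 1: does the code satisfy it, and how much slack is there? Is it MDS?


Singleton RHS = n − k + 1 = 8, slack = 6, bound satisfied, not MDS.

Singleton bound: d ≤ n − k + 1.
Here n = 21, k = 14, so n − k + 1 = 8.
Given d = 2, check d ≤ 8: YES.
Slack = (n − k + 1) − d = 6.
The code is NOT MDS (slack = 6 > 0).
Description: the claimed parameters are [21, 14, 2]_16; such a code would be non-MDS.


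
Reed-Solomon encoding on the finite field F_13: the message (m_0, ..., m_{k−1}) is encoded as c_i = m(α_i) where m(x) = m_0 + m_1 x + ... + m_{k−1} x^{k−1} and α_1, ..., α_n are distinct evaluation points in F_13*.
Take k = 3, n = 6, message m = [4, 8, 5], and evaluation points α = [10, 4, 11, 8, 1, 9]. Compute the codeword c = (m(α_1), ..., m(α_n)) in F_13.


c = [12, 12, 8, 11, 4, 0]

Message polynomial: m(x) = 4 + 8·x + 5·x^2 (mod 13).
For each evaluation point α_i, compute m(α_i) mod 13:
  α_1 = 10: Horner steps 5 → 6 → 12, so m(10) = 12.
  α_2 = 4: Horner steps 5 → 2 → 12, so m(4) = 12.
  α_3 = 11: Horner steps 5 → 11 → 8, so m(11) = 8.
  α_4 = 8: Horner steps 5 → 9 → 11, so m(8) = 11.
  α_5 = 1: Horner steps 5 → 0 → 4, so m(1) = 4.
  α_6 = 9: Horner steps 5 → 1 → 0, so m(9) = 0.
Codeword c = [12, 12, 8, 11, 4, 0] ∈ F_13^6.


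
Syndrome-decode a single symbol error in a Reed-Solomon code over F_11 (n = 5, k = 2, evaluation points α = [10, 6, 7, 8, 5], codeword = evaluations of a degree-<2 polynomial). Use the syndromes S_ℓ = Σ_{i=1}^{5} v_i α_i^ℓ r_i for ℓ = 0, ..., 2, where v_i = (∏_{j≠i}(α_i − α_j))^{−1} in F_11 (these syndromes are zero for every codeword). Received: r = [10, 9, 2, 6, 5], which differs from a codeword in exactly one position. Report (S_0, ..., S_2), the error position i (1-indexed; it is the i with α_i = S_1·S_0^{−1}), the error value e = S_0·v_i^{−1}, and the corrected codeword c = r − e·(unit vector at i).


S = (4, 7, 4), error at position 1, error magnitude e = 7, c = [3, 9, 2, 6, 5].

Step 1: column multipliers v_i = (∏_{j≠i}(α_i − α_j))^{−1} mod 11.
  i = 1 (α = 10): (10−6)(10−7)(10−8)(10−5) = 4·3·2·5 = 120 ≡ 10, so v_1 = 10^{−1} = 10 (mod 11).
  i = 2 (α = 6): (6−10)(6−7)(6−8)(6−5) = (−4)·(−1)·(−2)·1 = −8 ≡ 3, so v_2 = 3^{−1} = 4 (mod 11).
  i = 3 (α = 7): (7−10)(7−6)(7−8)(7−5) = (−3)·1·(−1)·2 = 6 ≡ 6, so v_3 = 6^{−1} = 2 (mod 11).
  i = 4 (α = 8): (8−10)(8−6)(8−7)(8−5) = (−2)·2·1·3 = −12 ≡ 10, so v_4 = 10^{−1} = 10 (mod 11).
  i = 5 (α = 5): (5−10)(5−6)(5−7)(5−8) = (−5)·(−1)·(−2)·(−3) = 30 ≡ 8, so v_5 = 8^{−1} = 7 (mod 11).
  v = [10, 4, 2, 10, 7].
Step 2: syndromes of r = [10, 9, 2, 6, 5] (all sums mod 11).
  S_0 = Σ v_i r_i = 10·10 + 4·9 + 2·2 + 10·6 + 7·5 = 235 ≡ 4.
  S_1 = Σ v_i α_i r_i = 10·10·10 + 4·6·9 + 2·7·2 + 10·8·6 + 7·5·5 = 1899 ≡ 7.
  α_i^2 mod 11 = [1, 3, 5, 9, 3].
  S_2 = Σ v_i α_i^2 r_i = 10·1·10 + 4·3·9 + 2·5·2 + 10·9·6 + 7·3·5 = 873 ≡ 4.
  S = (4, 7, 4) ≠ 0, so r is not a codeword (an error is present).
Step 3: locate the error. For a single error e at position i, S_ℓ = v_i·e·α_i^ℓ, so α_err = S_1/S_0.
  S_0^{−1} = 4^{−1} = 3 (mod 11), so α_err = 7·3 = 21 ≡ 10 = α_1. Error position i = 1.
  Consistency check: S_2/S_1 = 4·8 = 32 ≡ 10 = α_err ✓ (single-error assumption holds).
Step 4: error magnitude e = S_0/v_1 = S_0·∏_{j≠1}(α_1 − α_j) = 4·10 = 40 ≡ 7 (mod 11).
Step 5: correct position 1: c_1 = r_1 − e = 10 − 7 ≡ 3 (mod 11). Hence c = [3, 9, 2, 6, 5].
  Check: interpolating c through the α_i gives m(x) = 7 + 4·x (degree < 2) with m(α_i) = c_i for every i, so c is indeed a codeword.


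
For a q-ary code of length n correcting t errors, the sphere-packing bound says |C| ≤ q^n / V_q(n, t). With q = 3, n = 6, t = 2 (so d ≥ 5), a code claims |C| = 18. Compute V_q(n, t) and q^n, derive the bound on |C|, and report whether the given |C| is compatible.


V_q(n, t) = 73, q^n = 729, Hamming bound = 9, |C| = 18 > bound (violated).

Step 1: Compute V_q(n, t) = Σ_{j=0}^2 C(n, j) (q−1)^j.
  j = 0: C(6,0)·(2)^0 = 1·1 = 1.
  j = 1: C(6,1)·(2)^1 = 6·2 = 12.
  j = 2: C(6,2)·(2)^2 = 15·4 = 60.
  V_q(n, t) = 1 + 12 + 60 = 73.
Step 2: q^n = 3^6 = 729.
Step 3: Hamming bound ⌊q^n / V_q(n,t)⌋ = ⌊729/73⌋ = 9.
Step 4: Compare |C| = 18 to 9: violated.
The claimed |C| lies above the Hamming bound, so no 3-ary code of length 6 with d ≥ 5 can have 18 codewords.
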